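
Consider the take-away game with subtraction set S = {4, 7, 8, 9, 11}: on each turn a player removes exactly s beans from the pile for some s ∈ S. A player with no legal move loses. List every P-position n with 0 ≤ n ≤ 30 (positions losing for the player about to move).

G(0) = 0
G(1) = mex{} = 0
G(2) = mex{} = 0
G(3) = mex{} = 0
G(4) = mex{0} = 1
G(5) = mex{0} = 1
G(6) = mex{0} = 1
G(7) = mex{0,0} = 1
G(8) = mex{1,0,0} = 2
G(9) = mex{1,0,0,0} = 2
G(10) = mex{1,0,0,0} = 2
G(11) = mex{1,1,0,0,0} = 2
G(12) = mex{2,1,1,0,0} = 3
G(13) = mex{2,1,1,1,0} = 3
G(14) = mex{2,1,1,1,0} = 3
G(15) = mex{2,2,1,1,1} = 0
G(16) = mex{3,2,2,1,1} = 0
G(17) = mex{3,2,2,2,1} = 0
G(18) = mex{3,2,2,2,1} = 0
G(19) = mex{0,3,2,2,2} = 1
G(20) = mex{0,3,3,2,2} = 1
G(21) = mex{0,3,3,3,2} = 1
G(22) = mex{0,0,3,3,2} = 1
G(23) = mex{1,0,0,3,3} = 2
G(24) = mex{1,0,0,0,3} = 2
G(25) = mex{1,0,0,0,3} = 2
G(26) = mex{1,1,0,0,0} = 2
G(27) = mex{2,1,1,0,0} = 3
G(28) = mex{2,1,1,1,0} = 3
G(29) = mex{2,1,1,1,0} = 3
G(30) = mex{2,2,1,1,1} = 0
P-positions are exactly the n with G(n) = 0.

0, 1, 2, 3, 15, 16, 17, 18, 30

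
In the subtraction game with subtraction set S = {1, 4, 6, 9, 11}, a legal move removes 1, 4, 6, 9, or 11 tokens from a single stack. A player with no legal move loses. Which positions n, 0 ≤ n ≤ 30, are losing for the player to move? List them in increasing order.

n :  0  1  2  3  4  5  6  7  8  9 10 11 12 13 14 15 16 17 18 19 20 21 22 23 24 25 26 27 28 29 30
G :  0  1  0  1  2  0  1  0  1  2  0  1  0  1  2  0  1  0  1  2  0  1  0  1  2  0  1  0  1  2  0
P-positions are exactly the n with G(n) = 0.

0, 2, 5, 7, 10, 12, 15, 17, 20, 22, 25, 27, 30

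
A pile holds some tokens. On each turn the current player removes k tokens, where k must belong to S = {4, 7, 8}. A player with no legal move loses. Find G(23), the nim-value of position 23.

2

n :  0  1  2  3  4  5  6  7  8  9 10 11 12 13 14 15 16 17 18 19 20 21 22 23
G :  0  0  0  0  1  1  1  1  2  2  2  2  0  0  0  0  1  1  1  1  2  2  2  2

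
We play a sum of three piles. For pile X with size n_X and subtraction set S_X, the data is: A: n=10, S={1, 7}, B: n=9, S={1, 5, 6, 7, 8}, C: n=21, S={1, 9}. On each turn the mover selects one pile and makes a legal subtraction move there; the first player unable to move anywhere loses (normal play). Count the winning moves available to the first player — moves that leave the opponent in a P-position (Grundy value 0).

2

Pile A, S = {1, 7}:
n :  0  1  2  3  4  5  6  7  8  9 10
G :  0  1  0  1  0  1  0  1  0  1  0
G_A(10) = 0.
Pile B, S = {1, 5, 6, 7, 8}:
G(0) = 0
G(1) = mex{0} = 1
G(2) = mex{1} = 0
G(3) = mex{0} = 1
G(4) = mex{1} = 0
G(5) = mex{0,0} = 1
G(6) = mex{1,1,0} = 2
G(7) = mex{2,0,1,0} = 3
G(8) = mex{3,1,0,1,0} = 2
G(9) = mex{2,0,1,0,1} = 3
G_B(9) = 3.
Pile C, S = {1, 9}:
G(0) = 0
G(1) = mex{0} = 1
G(2) = mex{1} = 0
G(3) = mex{0} = 1
G(4) = mex{1} = 0
G(5) = mex{0} = 1
G(6) = mex{1} = 0
G(7) = mex{0} = 1
G(8) = mex{1} = 0
G(9) = mex{0,0} = 1
G(10) = mex{1,1} = 0
G(11) = mex{0,0} = 1
G(12) = mex{1,1} = 0
G(13) = mex{0,0} = 1
G(14) = mex{1,1} = 0
G(15) = mex{0,0} = 1
G(16) = mex{1,1} = 0
G(17) = mex{0,0} = 1
G(18) = mex{1,1} = 0
G(19) = mex{0,0} = 1
G(20) = mex{1,1} = 0
G(21) = mex{0,0} = 1
G_C(21) = 1.
Combined Grundy value = 0 ⊕ 3 ⊕ 1 = 2.
A winning move leaves total XOR = 0, i.e. changes one component's Grundy value g to g ⊕ X where X is the current total.
Pile A: need g' = 0⊕2 = 2. Options: 10−1→G=1, 10−7→G=1. Hits: 0.
Pile B: need g' = 3⊕2 = 1. Options: 9−1→G=2, 9−5→G=0, 9−6→G=1, 9−7→G=0, 9−8→G=1. Hits: 2.
Pile C: need g' = 1⊕2 = 3. Options: 21−1→G=0, 21−9→G=0. Hits: 0.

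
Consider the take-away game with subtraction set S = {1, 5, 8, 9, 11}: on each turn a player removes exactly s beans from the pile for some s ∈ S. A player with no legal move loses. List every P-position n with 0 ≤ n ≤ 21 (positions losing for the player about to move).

G(0) = 0
G(1) = mex{0} = 1
G(2) = mex{1} = 0
G(3) = mex{0} = 1
G(4) = mex{1} = 0
G(5) = mex{0,0} = 1
G(6) = mex{1,1} = 0
G(7) = mex{0,0} = 1
G(8) = mex{1,1,0} = 2
G(9) = mex{2,0,1,0} = 3
G(10) = mex{3,1,0,1} = 2
G(11) = mex{2,0,1,0,0} = 3
G(12) = mex{3,1,0,1,1} = 2
G(13) = mex{2,2,1,0,0} = 3
G(14) = mex{3,3,0,1,1} = 2
G(15) = mex{2,2,1,0,0} = 3
G(16) = mex{3,3,2,1,1} = 0
G(17) = mex{0,2,3,2,0} = 1
G(18) = mex{1,3,2,3,1} = 0
G(19) = mex{0,2,3,2,2} = 1
G(20) = mex{1,3,2,3,3} = 0
G(21) = mex{0,0,3,2,2} = 1
P-positions are exactly the n with G(n) = 0.

0, 2, 4, 6, 16, 18, 20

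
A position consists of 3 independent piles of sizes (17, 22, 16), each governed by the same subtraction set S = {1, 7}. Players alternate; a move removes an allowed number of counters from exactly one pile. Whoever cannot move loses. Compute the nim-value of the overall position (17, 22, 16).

All piles use S = {1, 7}:
n :  0  1  2  3  4  5  6  7  8  9 10 11 12 13 14 15 16 17 18 19 20 21 22
G :  0  1  0  1  0  1  0  1  0  1  0  1  0  1  0  1  0  1  0  1  0  1  0
Pile A: G(17) = 1.
Pile B: G(22) = 0.
Pile C: G(16) = 0.
Combined Grundy value = 1 ⊕ 0 ⊕ 0 = 1.

1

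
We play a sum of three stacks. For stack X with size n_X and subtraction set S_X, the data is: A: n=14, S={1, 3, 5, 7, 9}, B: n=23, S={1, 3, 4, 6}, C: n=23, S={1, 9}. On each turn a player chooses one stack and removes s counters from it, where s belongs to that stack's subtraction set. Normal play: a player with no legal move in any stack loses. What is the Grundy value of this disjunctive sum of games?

Stack A, S = {1, 3, 5, 7, 9}:
n :  0  1  2  3  4  5  6  7  8  9 10 11 12 13 14
G :  0  1  0  1  0  1  0  1  0  1  0  1  0  1  0
G_A(14) = 0.
Stack B, S = {1, 3, 4, 6}:
G(0) = 0
G(1) = mex{0} = 1
G(2) = mex{1} = 0
G(3) = mex{0,0} = 1
G(4) = mex{1,1,0} = 2
G(5) = mex{2,0,1} = 3
G(6) = mex{3,1,0,0} = 2
G(7) = mex{2,2,1,1} = 0
G(8) = mex{0,3,2,0} = 1
G(9) = mex{1,2,3,1} = 0
G(10) = mex{0,0,2,2} = 1
G(11) = mex{1,1,0,3} = 2
G(12) = mex{2,0,1,2} = 3
G(13) = mex{3,1,0,0} = 2
G(14) = mex{2,2,1,1} = 0
G(15) = mex{0,3,2,0} = 1
G(16) = mex{1,2,3,1} = 0
G(17) = mex{0,0,2,2} = 1
G(18) = mex{1,1,0,3} = 2
G(19) = mex{2,0,1,2} = 3
G(20) = mex{3,1,0,0} = 2
G(21) = mex{2,2,1,1} = 0
G(22) = mex{0,3,2,0} = 1
G(23) = mex{1,2,3,1} = 0
G_B(23) = 0.
Stack C, S = {1, 9}:
n :  0  1  2  3  4  5  6  7  8  9 10 11 12 13 14 15 16 17 18 19 20 21 22 23
G :  0  1  0  1  0  1  0  1  0  1  0  1  0  1  0  1  0  1  0  1  0  1  0  1
G_C(23) = 1.
Combined Grundy value = 0 ⊕ 0 ⊕ 1 = 1.

1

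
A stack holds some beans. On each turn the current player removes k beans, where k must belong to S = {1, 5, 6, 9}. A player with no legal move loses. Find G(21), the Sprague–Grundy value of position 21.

3

G(0) = 0
G(1) = mex{0} = 1
G(2) = mex{1} = 0
G(3) = mex{0} = 1
G(4) = mex{1} = 0
G(5) = mex{0,0} = 1
G(6) = mex{1,1,0} = 2
G(7) = mex{2,0,1} = 3
G(8) = mex{3,1,0} = 2
G(9) = mex{2,0,1,0} = 3
G(10) = mex{3,1,0,1} = 2
G(11) = mex{2,2,1,0} = 3
G(12) = mex{3,3,2,1} = 0
G(13) = mex{0,2,3,0} = 1
G(14) = mex{1,3,2,1} = 0
G(15) = mex{0,2,3,2} = 1
G(16) = mex{1,3,2,3} = 0
G(17) = mex{0,0,3,2} = 1
G(18) = mex{1,1,0,3} = 2
G(19) = mex{2,0,1,2} = 3
G(20) = mex{3,1,0,3} = 2
G(21) = mex{2,0,1,0} = 3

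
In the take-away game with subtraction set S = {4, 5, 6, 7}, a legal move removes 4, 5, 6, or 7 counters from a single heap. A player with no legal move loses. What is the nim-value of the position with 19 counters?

G(0) = 0
G(1) = mex{} = 0
G(2) = mex{} = 0
G(3) = mex{} = 0
G(4) = mex{0} = 1
G(5) = mex{0,0} = 1
G(6) = mex{0,0,0} = 1
G(7) = mex{0,0,0,0} = 1
G(8) = mex{1,0,0,0} = 2
G(9) = mex{1,1,0,0} = 2
G(10) = mex{1,1,1,0} = 2
G(11) = mex{1,1,1,1} = 0
G(12) = mex{2,1,1,1} = 0
G(13) = mex{2,2,1,1} = 0
G(14) = mex{2,2,2,1} = 0
G(15) = mex{0,2,2,2} = 1
G(16) = mex{0,0,2,2} = 1
G(17) = mex{0,0,0,2} = 1
G(18) = mex{0,0,0,0} = 1
G(19) = mex{1,0,0,0} = 2

2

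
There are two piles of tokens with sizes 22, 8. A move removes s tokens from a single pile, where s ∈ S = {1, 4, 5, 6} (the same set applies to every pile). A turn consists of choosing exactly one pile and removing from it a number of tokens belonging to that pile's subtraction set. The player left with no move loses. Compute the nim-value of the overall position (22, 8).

All piles use S = {1, 4, 5, 6}:
G(0) = 0
G(1) = mex{0} = 1
G(2) = mex{1} = 0
G(3) = mex{0} = 1
G(4) = mex{1,0} = 2
G(5) = mex{2,1,0} = 3
G(6) = mex{3,0,1,0} = 2
G(7) = mex{2,1,0,1} = 3
G(8) = mex{3,2,1,0} = 4
G(9) = mex{4,3,2,1} = 0
G(10) = mex{0,2,3,2} = 1
G(11) = mex{1,3,2,3} = 0
G(12) = mex{0,4,3,2} = 1
G(13) = mex{1,0,4,3} = 2
G(14) = mex{2,1,0,4} = 3
G(15) = mex{3,0,1,0} = 2
G(16) = mex{2,1,0,1} = 3
G(17) = mex{3,2,1,0} = 4
G(18) = mex{4,3,2,1} = 0
G(19) = mex{0,2,3,2} = 1
G(20) = mex{1,3,2,3} = 0
G(21) = mex{0,4,3,2} = 1
G(22) = mex{1,0,4,3} = 2
Pile A: G(22) = 2.
Pile B: G(8) = 4.
Combined Grundy value = 2 ⊕ 4 = 6.

6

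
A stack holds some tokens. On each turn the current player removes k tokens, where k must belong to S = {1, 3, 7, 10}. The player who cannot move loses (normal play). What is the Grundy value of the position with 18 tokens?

1

G(0) = 0
G(1) = mex{0} = 1
G(2) = mex{1} = 0
G(3) = mex{0,0} = 1
G(4) = mex{1,1} = 0
G(5) = mex{0,0} = 1
G(6) = mex{1,1} = 0
G(7) = mex{0,0,0} = 1
G(8) = mex{1,1,1} = 0
G(9) = mex{0,0,0} = 1
G(10) = mex{1,1,1,0} = 2
G(11) = mex{2,0,0,1} = 3
G(12) = mex{3,1,1,0} = 2
G(13) = mex{2,2,0,1} = 3
G(14) = mex{3,3,1,0} = 2
G(15) = mex{2,2,0,1} = 3
G(16) = mex{3,3,1,0} = 2
G(17) = mex{2,2,2,1} = 0
G(18) = mex{0,3,3,0} = 1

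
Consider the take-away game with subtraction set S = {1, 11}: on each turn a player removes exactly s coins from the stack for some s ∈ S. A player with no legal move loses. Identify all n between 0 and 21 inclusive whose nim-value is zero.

G(0) = 0
G(1) = mex{0} = 1
G(2) = mex{1} = 0
G(3) = mex{0} = 1
G(4) = mex{1} = 0
G(5) = mex{0} = 1
G(6) = mex{1} = 0
G(7) = mex{0} = 1
G(8) = mex{1} = 0
G(9) = mex{0} = 1
G(10) = mex{1} = 0
G(11) = mex{0,0} = 1
G(12) = mex{1,1} = 0
G(13) = mex{0,0} = 1
G(14) = mex{1,1} = 0
G(15) = mex{0,0} = 1
G(16) = mex{1,1} = 0
G(17) = mex{0,0} = 1
G(18) = mex{1,1} = 0
G(19) = mex{0,0} = 1
G(20) = mex{1,1} = 0
G(21) = mex{0,0} = 1
P-positions are exactly the n with G(n) = 0.

0, 2, 4, 6, 8, 10, 12, 14, 16, 18, 20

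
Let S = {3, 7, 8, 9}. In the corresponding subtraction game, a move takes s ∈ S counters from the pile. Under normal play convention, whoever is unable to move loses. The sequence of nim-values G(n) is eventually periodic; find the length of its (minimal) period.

G(0) = 0
G(1) = mex{} = 0
G(2) = mex{} = 0
G(3) = mex{0} = 1
G(4) = mex{0} = 1
G(5) = mex{0} = 1
G(6) = mex{1} = 0
G(7) = mex{1,0} = 2
G(8) = mex{1,0,0} = 2
G(9) = mex{0,0,0,0} = 1
G(10) = mex{2,1,0,0} = 3
G(11) = mex{2,1,1,0} = 3
G(12) = mex{1,1,1,1} = 0
G(13) = mex{3,0,1,1} = 2
G(14) = mex{3,2,0,1} = 4
G(15) = mex{0,2,2,0} = 1
G(16) = mex{2,1,2,2} = 0
G(17) = mex{4,3,1,2} = 0
G(18) = mex{1,3,3,1} = 0
G(19) = mex{0,0,3,3} = 1
G(20) = mex{0,2,0,3} = 1
G(21) = mex{0,4,2,0} = 1
G(22) = mex{1,1,4,2} = 0
G(23) = mex{1,0,1,4} = 2
G(24) = mex{1,0,0,1} = 2
G(25) = mex{0,0,0,0} = 1
G(26) = mex{2,1,0,0} = 3
G(27) = mex{2,1,1,0} = 3
G(28) = mex{1,1,1,1} = 0
G(29) = mex{3,0,1,1} = 2
G(30) = mex{3,2,0,1} = 4
G(31) = mex{0,2,2,0} = 1
G(32) = mex{2,1,2,2} = 0
G(33) = mex{4,3,1,2} = 0
G(n+16) = G(n) holds for n = 0,…,8 (a full window of length max(S) = 9), so the sequence is purely periodic with period 16.

16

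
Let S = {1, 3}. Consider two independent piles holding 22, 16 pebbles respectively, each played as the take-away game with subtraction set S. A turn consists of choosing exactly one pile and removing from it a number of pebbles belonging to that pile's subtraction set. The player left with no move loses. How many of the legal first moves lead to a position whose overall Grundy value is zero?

All piles use S = {1, 3}:
G(0) = 0
G(1) = mex{0} = 1
G(2) = mex{1} = 0
G(3) = mex{0,0} = 1
G(4) = mex{1,1} = 0
G(5) = mex{0,0} = 1
G(6) = mex{1,1} = 0
G(7) = mex{0,0} = 1
G(8) = mex{1,1} = 0
G(9) = mex{0,0} = 1
G(10) = mex{1,1} = 0
G(11) = mex{0,0} = 1
G(12) = mex{1,1} = 0
G(13) = mex{0,0} = 1
G(14) = mex{1,1} = 0
G(15) = mex{0,0} = 1
G(16) = mex{1,1} = 0
G(17) = mex{0,0} = 1
G(18) = mex{1,1} = 0
G(19) = mex{0,0} = 1
G(20) = mex{1,1} = 0
G(21) = mex{0,0} = 1
G(22) = mex{1,1} = 0
Pile A: G(22) = 0.
Pile B: G(16) = 0.
Combined Grundy value = 0 ⊕ 0 = 0.
A winning move leaves total XOR = 0, i.e. changes one component's Grundy value g to g ⊕ X where X is the current total.
Pile A: target g' = 0⊕0 = 0, but every legal move changes the Grundy value (mex property), so 0 moves.
Pile B: target g' = 0⊕0 = 0, but every legal move changes the Grundy value (mex property), so 0 moves.

0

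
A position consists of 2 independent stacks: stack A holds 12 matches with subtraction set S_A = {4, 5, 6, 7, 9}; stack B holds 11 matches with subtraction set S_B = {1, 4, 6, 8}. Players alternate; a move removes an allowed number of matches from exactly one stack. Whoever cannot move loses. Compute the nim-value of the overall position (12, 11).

1

Stack A, S = {4, 5, 6, 7, 9}:
G(0) = 0
G(1) = mex{} = 0
G(2) = mex{} = 0
G(3) = mex{} = 0
G(4) = mex{0} = 1
G(5) = mex{0,0} = 1
G(6) = mex{0,0,0} = 1
G(7) = mex{0,0,0,0} = 1
G(8) = mex{1,0,0,0} = 2
G(9) = mex{1,1,0,0,0} = 2
G(10) = mex{1,1,1,0,0} = 2
G(11) = mex{1,1,1,1,0} = 2
G(12) = mex{2,1,1,1,0} = 3
G_A(12) = 3.
Stack B, S = {1, 4, 6, 8}:
n :  0  1  2  3  4  5  6  7  8  9 10 11
G :  0  1  0  1  2  0  1  0  1  2  3  2
G_B(11) = 2.
Combined Grundy value = 3 ⊕ 2 = 1.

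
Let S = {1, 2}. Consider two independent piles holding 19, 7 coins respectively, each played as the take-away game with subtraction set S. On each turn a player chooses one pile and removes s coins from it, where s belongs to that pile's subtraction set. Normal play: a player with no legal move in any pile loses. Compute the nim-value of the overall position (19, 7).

All piles use S = {1, 2}:
n :  0  1  2  3  4  5  6  7  8  9 10 11 12 13 14 15 16 17 18 19
G :  0  1  2  0  1  2  0  1  2  0  1  2  0  1  2  0  1  2  0  1
Pile A: G(19) = 1.
Pile B: G(7) = 1.
Combined Grundy value = 1 ⊕ 1 = 0.

0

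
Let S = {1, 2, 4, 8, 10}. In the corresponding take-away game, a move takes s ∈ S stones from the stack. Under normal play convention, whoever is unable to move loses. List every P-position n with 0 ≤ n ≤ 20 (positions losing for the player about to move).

0, 3, 6, 9, 12, 15, 18

n :  0  1  2  3  4  5  6  7  8  9 10 11 12 13 14 15 16 17 18 19 20
G :  0  1  2  0  1  2  0  1  2  0  1  2  0  1  2  0  1  2  0  1  2
P-positions are exactly the n with G(n) = 0.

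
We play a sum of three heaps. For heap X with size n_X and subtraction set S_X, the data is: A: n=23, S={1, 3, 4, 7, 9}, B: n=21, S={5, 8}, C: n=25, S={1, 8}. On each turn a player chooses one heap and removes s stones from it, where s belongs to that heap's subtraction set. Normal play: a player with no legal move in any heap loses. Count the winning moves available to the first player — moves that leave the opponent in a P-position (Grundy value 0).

Heap A, S = {1, 3, 4, 7, 9}:
n :  0  1  2  3  4  5  6  7  8  9 10 11 12 13 14 15 16 17 18 19 20 21 22 23
G :  0  1  0  1  2  3  2  3  0  1  0  1  2  3  2  3  0  1  0  1  2  3  2  3
G_A(23) = 3.
Heap B, S = {5, 8}:
n :  0  1  2  3  4  5  6  7  8  9 10 11 12 13 14 15 16 17 18 19 20 21
G :  0  0  0  0  0  1  1  1  1  1  2  2  2  0  0  0  0  0  1  1  1  1
G_B(21) = 1.
Heap C, S = {1, 8}:
n :  0  1  2  3  4  5  6  7  8  9 10 11 12 13 14 15 16 17 18 19 20 21 22 23 24 25
G :  0  1  0  1  0  1  0  1  2  0  1  0  1  0  1  0  1  2  0  1  0  1  0  1  0  1
G_C(25) = 1.
Combined Grundy value = 3 ⊕ 1 ⊕ 1 = 3.
A winning move leaves total XOR = 0, i.e. changes one component's Grundy value g to g ⊕ X where X is the current total.
Heap A: need g' = 3⊕3 = 0. Options: 23−1→G=2, 23−3→G=2, 23−4→G=1, 23−7→G=0, 23−9→G=2. Hits: 1.
Heap B: need g' = 1⊕3 = 2. Options: 21−5→G=0, 21−8→G=0. Hits: 0.
Heap C: need g' = 1⊕3 = 2. Options: 25−1→G=0, 25−8→G=2. Hits: 1.

2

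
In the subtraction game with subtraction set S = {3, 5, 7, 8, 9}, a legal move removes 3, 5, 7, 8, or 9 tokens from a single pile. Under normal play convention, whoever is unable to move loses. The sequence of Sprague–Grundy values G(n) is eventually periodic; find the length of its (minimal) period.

n :  0  1  2  3  4  5  6  7  8  9 10 11 12 13 14 15 16 17 18 19 20 21 22 23 24 25
G :  0  0  0  1  1  1  2  2  2  3  3  3  0  0  0  1  1  1  2  2  2  3  3  3  0  0
G(n+12) = G(n) holds for n = 0,…,8 (a full window of length max(S) = 9), so the sequence is purely periodic with period 12.

12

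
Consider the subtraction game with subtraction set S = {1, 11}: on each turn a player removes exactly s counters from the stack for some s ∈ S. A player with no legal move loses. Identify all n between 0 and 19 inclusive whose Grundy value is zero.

0, 2, 4, 6, 8, 10, 12, 14, 16, 18

n :  0  1  2  3  4  5  6  7  8  9 10 11 12 13 14 15 16 17 18 19
G :  0  1  0  1  0  1  0  1  0  1  0  1  0  1  0  1  0  1  0  1
P-positions are exactly the n with G(n) = 0.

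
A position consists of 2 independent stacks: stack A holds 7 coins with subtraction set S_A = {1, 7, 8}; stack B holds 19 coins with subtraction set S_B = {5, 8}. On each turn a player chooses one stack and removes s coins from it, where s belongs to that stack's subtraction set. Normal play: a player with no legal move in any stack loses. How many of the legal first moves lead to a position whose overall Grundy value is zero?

Stack A, S = {1, 7, 8}:
G(0) = 0
G(1) = mex{0} = 1
G(2) = mex{1} = 0
G(3) = mex{0} = 1
G(4) = mex{1} = 0
G(5) = mex{0} = 1
G(6) = mex{1} = 0
G(7) = mex{0,0} = 1
G_A(7) = 1.
Stack B, S = {5, 8}:
n :  0  1  2  3  4  5  6  7  8  9 10 11 12 13 14 15 16 17 18 19
G :  0  0  0  0  0  1  1  1  1  1  2  2  2  0  0  0  0  0  1  1
G_B(19) = 1.
Combined Grundy value = 1 ⊕ 1 = 0.
A winning move leaves total XOR = 0, i.e. changes one component's Grundy value g to g ⊕ X where X is the current total.
Stack A: target g' = 1⊕0 = 1, but every legal move changes the Grundy value (mex property), so 0 moves.
Stack B: target g' = 1⊕0 = 1, but every legal move changes the Grundy value (mex property), so 0 moves.

0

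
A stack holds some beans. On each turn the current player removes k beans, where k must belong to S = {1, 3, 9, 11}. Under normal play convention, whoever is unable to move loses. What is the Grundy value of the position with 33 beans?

1

n :  0  1  2  3  4  5  6  7  8  9 10 11 12 13 14 15 16 17 18 19 20 21 22 23 24 25 26 27 28 29 30 31 32 33
G :  0  1  0  1  0  1  0  1  0  1  0  1  0  1  0  1  0  1  0  1  0  1  0  1  0  1  0  1  0  1  0  1  0  1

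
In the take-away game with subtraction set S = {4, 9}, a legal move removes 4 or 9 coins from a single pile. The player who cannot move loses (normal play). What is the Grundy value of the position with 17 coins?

1

n :  0  1  2  3  4  5  6  7  8  9 10 11 12 13 14 15 16 17
G :  0  0  0  0  1  1  1  1  0  2  2  2  1  0  0  0  0  1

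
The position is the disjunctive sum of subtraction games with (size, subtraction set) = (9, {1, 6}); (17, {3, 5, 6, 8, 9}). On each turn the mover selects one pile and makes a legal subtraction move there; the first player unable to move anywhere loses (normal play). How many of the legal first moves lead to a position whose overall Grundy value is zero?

4

Pile A, S = {1, 6}:
n : 0 1 2 3 4 5 6 7 8 9
G : 0 1 0 1 0 1 2 0 1 0
G_A(9) = 0.
Pile B, S = {3, 5, 6, 8, 9}:
n :  0  1  2  3  4  5  6  7  8  9 10 11 12 13 14 15 16 17
G :  0  0  0  1  1  1  2  2  2  3  3  3  0  0  0  1  1  1
G_B(17) = 1.
Combined Grundy value = 0 ⊕ 1 = 1.
A winning move leaves total XOR = 0, i.e. changes one component's Grundy value g to g ⊕ X where X is the current total.
Pile A: need g' = 0⊕1 = 1. Options: 9−1→G=1, 9−6→G=1. Hits: 2.
Pile B: need g' = 1⊕1 = 0. Options: 17−3→G=0, 17−5→G=0, 17−6→G=3, 17−8→G=3, 17−9→G=2. Hits: 2.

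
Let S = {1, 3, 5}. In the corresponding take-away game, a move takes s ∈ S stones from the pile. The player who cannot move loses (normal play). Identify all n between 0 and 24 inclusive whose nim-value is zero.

n :  0  1  2  3  4  5  6  7  8  9 10 11 12 13 14 15 16 17 18 19 20 21 22 23 24
G :  0  1  0  1  0  1  0  1  0  1  0  1  0  1  0  1  0  1  0  1  0  1  0  1  0
P-positions are exactly the n with G(n) = 0.

0, 2, 4, 6, 8, 10, 12, 14, 16, 18, 20, 22, 24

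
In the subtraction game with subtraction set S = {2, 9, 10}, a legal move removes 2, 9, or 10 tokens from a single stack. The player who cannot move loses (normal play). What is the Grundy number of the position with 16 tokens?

0

n :  0  1  2  3  4  5  6  7  8  9 10 11 12 13 14 15 16
G :  0  0  1  1  0  0  1  1  0  2  1  3  0  2  1  3  0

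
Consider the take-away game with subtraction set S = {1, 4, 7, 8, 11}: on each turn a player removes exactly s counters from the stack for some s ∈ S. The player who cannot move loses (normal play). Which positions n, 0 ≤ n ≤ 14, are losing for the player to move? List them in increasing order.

0, 2, 5, 14

n :  0  1  2  3  4  5  6  7  8  9 10 11 12 13 14
G :  0  1  0  1  2  0  1  2  3  2  3  4  5  3  0
P-positions are exactly the n with G(n) = 0.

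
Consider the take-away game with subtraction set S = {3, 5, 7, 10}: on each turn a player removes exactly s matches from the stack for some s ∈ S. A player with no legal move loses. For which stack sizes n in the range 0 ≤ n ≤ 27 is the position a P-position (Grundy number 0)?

n :  0  1  2  3  4  5  6  7  8  9 10 11 12 13 14 15 16 17 18 19 20 21 22 23 24 25 26 27
G :  0  0  0  1  1  1  2  2  2  3  3  3  4  0  0  0  1  1  1  2  2  2  3  3  3  4  0  0
P-positions are exactly the n with G(n) = 0.

0, 1, 2, 13, 14, 15, 26, 27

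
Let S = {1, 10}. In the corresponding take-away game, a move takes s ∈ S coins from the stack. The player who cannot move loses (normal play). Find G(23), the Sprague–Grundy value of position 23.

n :  0  1  2  3  4  5  6  7  8  9 10 11 12 13 14 15 16 17 18 19 20 21 22 23
G :  0  1  0  1  0  1  0  1  0  1  2  0  1  0  1  0  1  0  1  0  1  2  0  1

1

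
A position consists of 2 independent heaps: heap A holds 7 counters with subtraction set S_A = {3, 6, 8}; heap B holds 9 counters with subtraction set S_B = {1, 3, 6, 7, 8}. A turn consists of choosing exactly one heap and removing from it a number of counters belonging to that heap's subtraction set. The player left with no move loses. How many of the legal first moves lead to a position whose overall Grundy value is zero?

Heap A, S = {3, 6, 8}:
G(0) = 0
G(1) = mex{} = 0
G(2) = mex{} = 0
G(3) = mex{0} = 1
G(4) = mex{0} = 1
G(5) = mex{0} = 1
G(6) = mex{1,0} = 2
G(7) = mex{1,0} = 2
G_A(7) = 2.
Heap B, S = {1, 3, 6, 7, 8}:
G(0) = 0
G(1) = mex{0} = 1
G(2) = mex{1} = 0
G(3) = mex{0,0} = 1
G(4) = mex{1,1} = 0
G(5) = mex{0,0} = 1
G(6) = mex{1,1,0} = 2
G(7) = mex{2,0,1,0} = 3
G(8) = mex{3,1,0,1,0} = 2
G(9) = mex{2,2,1,0,1} = 3
G_B(9) = 3.
Combined Grundy value = 2 ⊕ 3 = 1.
A winning move leaves total XOR = 0, i.e. changes one component's Grundy value g to g ⊕ X where X is the current total.
Heap A: need g' = 2⊕1 = 3. Options: 7−3→G=1, 7−6→G=0. Hits: 0.
Heap B: need g' = 3⊕1 = 2. Options: 9−1→G=2, 9−3→G=2, 9−6→G=1, 9−7→G=0, 9−8→G=1. Hits: 2.

2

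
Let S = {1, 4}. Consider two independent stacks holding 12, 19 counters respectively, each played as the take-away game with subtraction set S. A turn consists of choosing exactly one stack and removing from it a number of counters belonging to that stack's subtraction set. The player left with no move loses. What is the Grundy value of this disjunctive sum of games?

2

All stacks use S = {1, 4}:
G(0) = 0
G(1) = mex{0} = 1
G(2) = mex{1} = 0
G(3) = mex{0} = 1
G(4) = mex{1,0} = 2
G(5) = mex{2,1} = 0
G(6) = mex{0,0} = 1
G(7) = mex{1,1} = 0
G(8) = mex{0,2} = 1
G(9) = mex{1,0} = 2
G(10) = mex{2,1} = 0
G(11) = mex{0,0} = 1
G(12) = mex{1,1} = 0
G(13) = mex{0,2} = 1
G(14) = mex{1,0} = 2
G(15) = mex{2,1} = 0
G(16) = mex{0,0} = 1
G(17) = mex{1,1} = 0
G(18) = mex{0,2} = 1
G(19) = mex{1,0} = 2
Stack A: G(12) = 0.
Stack B: G(19) = 2.
Combined Grundy value = 0 ⊕ 2 = 2.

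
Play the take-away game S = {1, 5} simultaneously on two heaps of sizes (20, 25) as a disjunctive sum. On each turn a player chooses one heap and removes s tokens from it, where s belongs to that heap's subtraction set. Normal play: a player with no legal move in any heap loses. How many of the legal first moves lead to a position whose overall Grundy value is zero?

4

All heaps use S = {1, 5}:
G(0) = 0
G(1) = mex{0} = 1
G(2) = mex{1} = 0
G(3) = mex{0} = 1
G(4) = mex{1} = 0
G(5) = mex{0,0} = 1
G(6) = mex{1,1} = 0
G(7) = mex{0,0} = 1
G(8) = mex{1,1} = 0
G(9) = mex{0,0} = 1
G(10) = mex{1,1} = 0
G(11) = mex{0,0} = 1
G(12) = mex{1,1} = 0
G(13) = mex{0,0} = 1
G(14) = mex{1,1} = 0
G(15) = mex{0,0} = 1
G(16) = mex{1,1} = 0
G(17) = mex{0,0} = 1
G(18) = mex{1,1} = 0
G(19) = mex{0,0} = 1
G(20) = mex{1,1} = 0
G(21) = mex{0,0} = 1
G(22) = mex{1,1} = 0
G(23) = mex{0,0} = 1
G(24) = mex{1,1} = 0
G(25) = mex{0,0} = 1
Heap A: G(20) = 0.
Heap B: G(25) = 1.
Combined Grundy value = 0 ⊕ 1 = 1.
A winning move leaves total XOR = 0, i.e. changes one component's Grundy value g to g ⊕ X where X is the current total.
Heap A: need g' = 0⊕1 = 1. Options: 20−1→G=1, 20−5→G=1. Hits: 2.
Heap B: need g' = 1⊕1 = 0. Options: 25−1→G=0, 25−5→G=0. Hits: 2.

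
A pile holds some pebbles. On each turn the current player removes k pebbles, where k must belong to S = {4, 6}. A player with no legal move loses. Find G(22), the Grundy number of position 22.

0

n :  0  1  2  3  4  5  6  7  8  9 10 11 12 13 14 15 16 17 18 19 20 21 22
G :  0  0  0  0  1  1  1  1  2  2  0  0  0  0  1  1  1  1  2  2  0  0  0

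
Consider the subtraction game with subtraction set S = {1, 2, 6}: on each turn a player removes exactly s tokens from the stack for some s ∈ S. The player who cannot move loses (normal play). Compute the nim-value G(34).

3

n :  0  1  2  3  4  5  6  7  8  9 10 11 12 13 14 15 16 17 18 19 20 21 22 23 24 25 26 27 28 29 30 31 32 33 34
G :  0  1  2  0  1  2  3  0  1  2  0  1  2  3  0  1  2  0  1  2  3  0  1  2  0  1  2  3  0  1  2  0  1  2  3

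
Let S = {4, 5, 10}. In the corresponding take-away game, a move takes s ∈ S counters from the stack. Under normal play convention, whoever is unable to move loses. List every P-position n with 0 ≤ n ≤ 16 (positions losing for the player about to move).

n :  0  1  2  3  4  5  6  7  8  9 10 11 12 13 14 15 16
G :  0  0  0  0  1  1  1  1  2  0  2  2  3  1  3  0  0
P-positions are exactly the n with G(n) = 0.

0, 1, 2, 3, 9, 15, 16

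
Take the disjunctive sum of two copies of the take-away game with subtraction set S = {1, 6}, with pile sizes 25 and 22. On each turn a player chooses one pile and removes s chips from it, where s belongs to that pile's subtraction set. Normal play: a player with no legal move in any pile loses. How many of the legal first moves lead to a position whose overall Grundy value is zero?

4

All piles use S = {1, 6}:
n :  0  1  2  3  4  5  6  7  8  9 10 11 12 13 14 15 16 17 18 19 20 21 22 23 24 25
G :  0  1  0  1  0  1  2  0  1  0  1  0  1  2  0  1  0  1  0  1  2  0  1  0  1  0
Pile A: G(25) = 0.
Pile B: G(22) = 1.
Combined Grundy value = 0 ⊕ 1 = 1.
A winning move leaves total XOR = 0, i.e. changes one component's Grundy value g to g ⊕ X where X is the current total.
Pile A: need g' = 0⊕1 = 1. Options: 25−1→G=1, 25−6→G=1. Hits: 2.
Pile B: need g' = 1⊕1 = 0. Options: 22−1→G=0, 22−6→G=0. Hits: 2.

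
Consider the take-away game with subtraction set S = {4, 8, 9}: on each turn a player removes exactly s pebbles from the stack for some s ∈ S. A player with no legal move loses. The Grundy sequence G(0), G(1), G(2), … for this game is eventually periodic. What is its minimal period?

13

n :  0  1  2  3  4  5  6  7  8  9 10 11 12 13 14 15 16 17 18 19 20 21 22 23 24 25 26 27
G :  0  0  0  0  1  1  1  1  2  2  2  2  3  0  0  0  0  1  1  1  1  2  2  2  2  3  0  0
G(n+13) = G(n) holds for n = 0,…,8 (a full window of length max(S) = 9), so the sequence is purely periodic with period 13.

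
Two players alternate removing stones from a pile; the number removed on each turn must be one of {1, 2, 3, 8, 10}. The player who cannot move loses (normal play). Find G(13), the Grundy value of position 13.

G(0) = 0
G(1) = mex{0} = 1
G(2) = mex{1,0} = 2
G(3) = mex{2,1,0} = 3
G(4) = mex{3,2,1} = 0
G(5) = mex{0,3,2} = 1
G(6) = mex{1,0,3} = 2
G(7) = mex{2,1,0} = 3
G(8) = mex{3,2,1,0} = 4
G(9) = mex{4,3,2,1} = 0
G(10) = mex{0,4,3,2,0} = 1
G(11) = mex{1,0,4,3,1} = 2
G(12) = mex{2,1,0,0,2} = 3
G(13) = mex{3,2,1,1,3} = 0

0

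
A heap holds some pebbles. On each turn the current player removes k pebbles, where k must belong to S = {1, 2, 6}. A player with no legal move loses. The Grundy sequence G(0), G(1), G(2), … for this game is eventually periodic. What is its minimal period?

7

n :  0  1  2  3  4  5  6  7  8  9 10 11 12 13 14 15
G :  0  1  2  0  1  2  3  0  1  2  0  1  2  3  0  1
G(n+7) = G(n) holds for n = 0,…,5 (a full window of length max(S) = 6), so the sequence is purely periodic with period 7.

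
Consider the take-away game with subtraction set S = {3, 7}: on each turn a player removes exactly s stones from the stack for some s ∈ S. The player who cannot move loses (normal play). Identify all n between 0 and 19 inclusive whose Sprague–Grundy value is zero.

0, 1, 2, 6, 10, 11, 12, 16

n :  0  1  2  3  4  5  6  7  8  9 10 11 12 13 14 15 16 17 18 19
G :  0  0  0  1  1  1  0  2  2  1  0  0  0  1  1  1  0  2  2  1
P-positions are exactly the n with G(n) = 0.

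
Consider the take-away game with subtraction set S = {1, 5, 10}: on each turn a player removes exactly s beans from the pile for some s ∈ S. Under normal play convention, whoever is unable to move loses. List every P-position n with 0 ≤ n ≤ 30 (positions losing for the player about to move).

0, 2, 4, 6, 8, 15, 17, 19, 21, 23, 30

n :  0  1  2  3  4  5  6  7  8  9 10 11 12 13 14 15 16 17 18 19 20 21 22 23 24 25 26 27 28 29 30
G :  0  1  0  1  0  1  0  1  0  1  2  3  2  3  2  0  1  0  1  0  1  0  1  0  1  2  3  2  3  2  0
P-positions are exactly the n with G(n) = 0.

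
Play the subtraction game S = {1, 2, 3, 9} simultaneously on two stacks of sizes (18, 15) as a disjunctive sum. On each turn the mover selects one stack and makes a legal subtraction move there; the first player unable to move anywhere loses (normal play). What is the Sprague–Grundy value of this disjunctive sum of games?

1

All stacks use S = {1, 2, 3, 9}:
n :  0  1  2  3  4  5  6  7  8  9 10 11 12 13 14 15 16 17 18
G :  0  1  2  3  0  1  2  3  0  1  2  3  0  1  2  3  0  1  2
Stack A: G(18) = 2.
Stack B: G(15) = 3.
Combined Grundy value = 2 ⊕ 3 = 1.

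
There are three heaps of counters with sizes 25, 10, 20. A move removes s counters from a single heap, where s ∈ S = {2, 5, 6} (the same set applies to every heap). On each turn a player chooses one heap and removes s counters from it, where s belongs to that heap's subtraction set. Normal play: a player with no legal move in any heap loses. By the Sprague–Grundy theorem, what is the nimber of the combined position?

2

All heaps use S = {2, 5, 6}:
G(0) = 0
G(1) = mex{} = 0
G(2) = mex{0} = 1
G(3) = mex{0} = 1
G(4) = mex{1} = 0
G(5) = mex{1,0} = 2
G(6) = mex{0,0,0} = 1
G(7) = mex{2,1,0} = 3
G(8) = mex{1,1,1} = 0
G(9) = mex{3,0,1} = 2
G(10) = mex{0,2,0} = 1
G(11) = mex{2,1,2} = 0
G(12) = mex{1,3,1} = 0
G(13) = mex{0,0,3} = 1
G(14) = mex{0,2,0} = 1
G(15) = mex{1,1,2} = 0
G(16) = mex{1,0,1} = 2
G(17) = mex{0,0,0} = 1
G(18) = mex{2,1,0} = 3
G(19) = mex{1,1,1} = 0
G(20) = mex{3,0,1} = 2
G(21) = mex{0,2,0} = 1
G(22) = mex{2,1,2} = 0
G(23) = mex{1,3,1} = 0
G(24) = mex{0,0,3} = 1
G(25) = mex{0,2,0} = 1
Heap A: G(25) = 1.
Heap B: G(10) = 1.
Heap C: G(20) = 2.
Combined Grundy value = 1 ⊕ 1 ⊕ 2 = 2.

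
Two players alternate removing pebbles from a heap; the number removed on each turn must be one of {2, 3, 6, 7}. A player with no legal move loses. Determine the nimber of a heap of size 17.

2

G(0) = 0
G(1) = mex{} = 0
G(2) = mex{0} = 1
G(3) = mex{0,0} = 1
G(4) = mex{1,0} = 2
G(5) = mex{1,1} = 0
G(6) = mex{2,1,0} = 3
G(7) = mex{0,2,0,0} = 1
G(8) = mex{3,0,1,0} = 2
G(9) = mex{1,3,1,1} = 0
G(10) = mex{2,1,2,1} = 0
G(11) = mex{0,2,0,2} = 1
G(12) = mex{0,0,3,0} = 1
G(13) = mex{1,0,1,3} = 2
G(14) = mex{1,1,2,1} = 0
G(15) = mex{2,1,0,2} = 3
G(16) = mex{0,2,0,0} = 1
G(17) = mex{3,0,1,0} = 2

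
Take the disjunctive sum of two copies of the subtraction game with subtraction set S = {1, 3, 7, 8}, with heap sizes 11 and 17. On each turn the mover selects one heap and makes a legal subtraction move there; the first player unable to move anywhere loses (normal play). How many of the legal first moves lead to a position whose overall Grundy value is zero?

2

All heaps use S = {1, 3, 7, 8}:
G(0) = 0
G(1) = mex{0} = 1
G(2) = mex{1} = 0
G(3) = mex{0,0} = 1
G(4) = mex{1,1} = 0
G(5) = mex{0,0} = 1
G(6) = mex{1,1} = 0
G(7) = mex{0,0,0} = 1
G(8) = mex{1,1,1,0} = 2
G(9) = mex{2,0,0,1} = 3
G(10) = mex{3,1,1,0} = 2
G(11) = mex{2,2,0,1} = 3
G(12) = mex{3,3,1,0} = 2
G(13) = mex{2,2,0,1} = 3
G(14) = mex{3,3,1,0} = 2
G(15) = mex{2,2,2,1} = 0
G(16) = mex{0,3,3,2} = 1
G(17) = mex{1,2,2,3} = 0
Heap A: G(11) = 3.
Heap B: G(17) = 0.
Combined Grundy value = 3 ⊕ 0 = 3.
A winning move leaves total XOR = 0, i.e. changes one component's Grundy value g to g ⊕ X where X is the current total.
Heap A: need g' = 3⊕3 = 0. Options: 11−1→G=2, 11−3→G=2, 11−7→G=0, 11−8→G=1. Hits: 1.
Heap B: need g' = 0⊕3 = 3. Options: 17−1→G=1, 17−3→G=2, 17−7→G=2, 17−8→G=3. Hits: 1.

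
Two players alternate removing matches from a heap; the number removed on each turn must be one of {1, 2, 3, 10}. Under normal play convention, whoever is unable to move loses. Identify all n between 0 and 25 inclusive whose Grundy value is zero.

G(0) = 0
G(1) = mex{0} = 1
G(2) = mex{1,0} = 2
G(3) = mex{2,1,0} = 3
G(4) = mex{3,2,1} = 0
G(5) = mex{0,3,2} = 1
G(6) = mex{1,0,3} = 2
G(7) = mex{2,1,0} = 3
G(8) = mex{3,2,1} = 0
G(9) = mex{0,3,2} = 1
G(10) = mex{1,0,3,0} = 2
G(11) = mex{2,1,0,1} = 3
G(12) = mex{3,2,1,2} = 0
G(13) = mex{0,3,2,3} = 1
G(14) = mex{1,0,3,0} = 2
G(15) = mex{2,1,0,1} = 3
G(16) = mex{3,2,1,2} = 0
G(17) = mex{0,3,2,3} = 1
G(18) = mex{1,0,3,0} = 2
G(19) = mex{2,1,0,1} = 3
G(20) = mex{3,2,1,2} = 0
G(21) = mex{0,3,2,3} = 1
G(22) = mex{1,0,3,0} = 2
G(23) = mex{2,1,0,1} = 3
G(24) = mex{3,2,1,2} = 0
G(25) = mex{0,3,2,3} = 1
P-positions are exactly the n with G(n) = 0.

0, 4, 8, 12, 16, 20, 24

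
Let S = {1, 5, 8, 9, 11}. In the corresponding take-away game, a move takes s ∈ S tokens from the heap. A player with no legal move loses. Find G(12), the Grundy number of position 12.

2

n :  0  1  2  3  4  5  6  7  8  9 10 11 12
G :  0  1  0  1  0  1  0  1  2  3  2  3  2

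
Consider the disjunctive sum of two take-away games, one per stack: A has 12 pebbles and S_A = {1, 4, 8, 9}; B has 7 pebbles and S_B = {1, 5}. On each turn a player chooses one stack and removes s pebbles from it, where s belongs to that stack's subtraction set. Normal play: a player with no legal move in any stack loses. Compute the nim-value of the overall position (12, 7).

Stack A, S = {1, 4, 8, 9}:
G(0) = 0
G(1) = mex{0} = 1
G(2) = mex{1} = 0
G(3) = mex{0} = 1
G(4) = mex{1,0} = 2
G(5) = mex{2,1} = 0
G(6) = mex{0,0} = 1
G(7) = mex{1,1} = 0
G(8) = mex{0,2,0} = 1
G(9) = mex{1,0,1,0} = 2
G(10) = mex{2,1,0,1} = 3
G(11) = mex{3,0,1,0} = 2
G(12) = mex{2,1,2,1} = 0
G_A(12) = 0.
Stack B, S = {1, 5}:
G(0) = 0
G(1) = mex{0} = 1
G(2) = mex{1} = 0
G(3) = mex{0} = 1
G(4) = mex{1} = 0
G(5) = mex{0,0} = 1
G(6) = mex{1,1} = 0
G(7) = mex{0,0} = 1
G_B(7) = 1.
Combined Grundy value = 0 ⊕ 1 = 1.

1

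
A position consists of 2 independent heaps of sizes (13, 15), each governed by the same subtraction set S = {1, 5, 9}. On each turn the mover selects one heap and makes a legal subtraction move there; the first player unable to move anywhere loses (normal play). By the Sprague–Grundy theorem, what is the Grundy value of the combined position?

0

All heaps use S = {1, 5, 9}:
G(0) = 0
G(1) = mex{0} = 1
G(2) = mex{1} = 0
G(3) = mex{0} = 1
G(4) = mex{1} = 0
G(5) = mex{0,0} = 1
G(6) = mex{1,1} = 0
G(7) = mex{0,0} = 1
G(8) = mex{1,1} = 0
G(9) = mex{0,0,0} = 1
G(10) = mex{1,1,1} = 0
G(11) = mex{0,0,0} = 1
G(12) = mex{1,1,1} = 0
G(13) = mex{0,0,0} = 1
G(14) = mex{1,1,1} = 0
G(15) = mex{0,0,0} = 1
Heap A: G(13) = 1.
Heap B: G(15) = 1.
Combined Grundy value = 1 ⊕ 1 = 0.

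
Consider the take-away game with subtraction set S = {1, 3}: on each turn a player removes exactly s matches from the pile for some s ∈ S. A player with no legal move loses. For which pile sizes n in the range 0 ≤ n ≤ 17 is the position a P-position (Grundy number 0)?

G(0) = 0
G(1) = mex{0} = 1
G(2) = mex{1} = 0
G(3) = mex{0,0} = 1
G(4) = mex{1,1} = 0
G(5) = mex{0,0} = 1
G(6) = mex{1,1} = 0
G(7) = mex{0,0} = 1
G(8) = mex{1,1} = 0
G(9) = mex{0,0} = 1
G(10) = mex{1,1} = 0
G(11) = mex{0,0} = 1
G(12) = mex{1,1} = 0
G(13) = mex{0,0} = 1
G(14) = mex{1,1} = 0
G(15) = mex{0,0} = 1
G(16) = mex{1,1} = 0
G(17) = mex{0,0} = 1
P-positions are exactly the n with G(n) = 0.

0, 2, 4, 6, 8, 10, 12, 14, 16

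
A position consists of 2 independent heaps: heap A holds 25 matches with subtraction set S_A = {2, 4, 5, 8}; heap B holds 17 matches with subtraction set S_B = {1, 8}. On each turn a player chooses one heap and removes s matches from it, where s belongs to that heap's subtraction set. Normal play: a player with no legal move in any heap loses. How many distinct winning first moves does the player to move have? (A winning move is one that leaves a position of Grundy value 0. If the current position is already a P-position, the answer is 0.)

4

Heap A, S = {2, 4, 5, 8}:
n :  0  1  2  3  4  5  6  7  8  9 10 11 12 13 14 15 16 17 18 19 20 21 22 23 24 25
G :  0  0  1  1  2  2  3  0  4  1  0  2  1  0  2  1  0  2  1  0  2  1  0  2  1  0
G_A(25) = 0.
Heap B, S = {1, 8}:
G(0) = 0
G(1) = mex{0} = 1
G(2) = mex{1} = 0
G(3) = mex{0} = 1
G(4) = mex{1} = 0
G(5) = mex{0} = 1
G(6) = mex{1} = 0
G(7) = mex{0} = 1
G(8) = mex{1,0} = 2
G(9) = mex{2,1} = 0
G(10) = mex{0,0} = 1
G(11) = mex{1,1} = 0
G(12) = mex{0,0} = 1
G(13) = mex{1,1} = 0
G(14) = mex{0,0} = 1
G(15) = mex{1,1} = 0
G(16) = mex{0,2} = 1
G(17) = mex{1,0} = 2
G_B(17) = 2.
Combined Grundy value = 0 ⊕ 2 = 2.
A winning move leaves total XOR = 0, i.e. changes one component's Grundy value g to g ⊕ X where X is the current total.
Heap A: need g' = 0⊕2 = 2. Options: 25−2→G=2, 25−4→G=1, 25−5→G=2, 25−8→G=2. Hits: 3.
Heap B: need g' = 2⊕2 = 0. Options: 17−1→G=1, 17−8→G=0. Hits: 1.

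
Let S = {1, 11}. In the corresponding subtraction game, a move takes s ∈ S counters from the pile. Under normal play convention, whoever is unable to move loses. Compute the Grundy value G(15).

n :  0  1  2  3  4  5  6  7  8  9 10 11 12 13 14 15
G :  0  1  0  1  0  1  0  1  0  1  0  1  0  1  0  1

1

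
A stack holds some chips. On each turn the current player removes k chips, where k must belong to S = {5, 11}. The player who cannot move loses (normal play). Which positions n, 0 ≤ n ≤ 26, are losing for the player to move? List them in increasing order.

0, 1, 2, 3, 4, 10, 16, 17, 18, 19, 20, 26

n :  0  1  2  3  4  5  6  7  8  9 10 11 12 13 14 15 16 17 18 19 20 21 22 23 24 25 26
G :  0  0  0  0  0  1  1  1  1  1  0  2  2  2  2  1  0  0  0  0  0  1  1  1  1  1  0
P-positions are exactly the n with G(n) = 0.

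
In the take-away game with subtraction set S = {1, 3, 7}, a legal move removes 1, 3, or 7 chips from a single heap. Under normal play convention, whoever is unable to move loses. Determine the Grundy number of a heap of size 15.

n :  0  1  2  3  4  5  6  7  8  9 10 11 12 13 14 15
G :  0  1  0  1  0  1  0  1  0  1  0  1  0  1  0  1

1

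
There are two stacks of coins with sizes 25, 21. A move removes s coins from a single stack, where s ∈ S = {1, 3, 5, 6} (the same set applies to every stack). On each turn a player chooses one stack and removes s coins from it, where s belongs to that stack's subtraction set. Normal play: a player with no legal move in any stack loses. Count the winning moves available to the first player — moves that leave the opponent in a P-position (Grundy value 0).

2

All stacks use S = {1, 3, 5, 6}:
n :  0  1  2  3  4  5  6  7  8  9 10 11 12 13 14 15 16 17 18 19 20 21 22 23 24 25
G :  0  1  0  1  0  1  2  3  2  3  2  0  1  0  1  0  1  2  3  2  3  2  0  1  0  1
Stack A: G(25) = 1.
Stack B: G(21) = 2.
Combined Grundy value = 1 ⊕ 2 = 3.
A winning move leaves total XOR = 0, i.e. changes one component's Grundy value g to g ⊕ X where X is the current total.
Stack A: need g' = 1⊕3 = 2. Options: 25−1→G=0, 25−3→G=0, 25−5→G=3, 25−6→G=2. Hits: 1.
Stack B: need g' = 2⊕3 = 1. Options: 21−1→G=3, 21−3→G=3, 21−5→G=1, 21−6→G=0. Hits: 1.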